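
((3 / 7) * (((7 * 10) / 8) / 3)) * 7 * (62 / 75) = 217 / 30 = 7.23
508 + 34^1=542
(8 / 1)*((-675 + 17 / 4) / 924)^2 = 7198489 / 1707552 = 4.22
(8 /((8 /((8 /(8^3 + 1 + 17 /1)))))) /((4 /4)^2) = 4 /265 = 0.02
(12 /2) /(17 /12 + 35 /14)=72 /47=1.53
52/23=2.26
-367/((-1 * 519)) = 367/519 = 0.71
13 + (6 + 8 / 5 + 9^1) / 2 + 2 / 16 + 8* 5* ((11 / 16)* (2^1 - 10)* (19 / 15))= -30869 / 120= -257.24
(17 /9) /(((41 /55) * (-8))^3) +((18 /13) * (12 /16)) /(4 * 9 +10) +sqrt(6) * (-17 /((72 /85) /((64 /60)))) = 1298034659 /94958802432-578 * sqrt(6) /27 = -52.42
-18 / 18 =-1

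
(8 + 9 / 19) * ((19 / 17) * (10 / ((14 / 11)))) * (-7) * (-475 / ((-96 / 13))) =-54679625 / 1632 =-33504.67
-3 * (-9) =27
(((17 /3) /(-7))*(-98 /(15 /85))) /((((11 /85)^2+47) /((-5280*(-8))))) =3674924000 /9099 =403882.18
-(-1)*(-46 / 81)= -46 / 81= -0.57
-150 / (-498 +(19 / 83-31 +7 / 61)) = 759450 / 2676587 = 0.28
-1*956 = -956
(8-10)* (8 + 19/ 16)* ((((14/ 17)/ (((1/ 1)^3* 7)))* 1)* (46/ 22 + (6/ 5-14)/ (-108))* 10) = -9457/ 198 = -47.76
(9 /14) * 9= 81 /14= 5.79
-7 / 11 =-0.64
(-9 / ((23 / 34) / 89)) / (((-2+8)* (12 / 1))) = -1513 / 92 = -16.45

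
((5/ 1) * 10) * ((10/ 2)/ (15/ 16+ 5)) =800/ 19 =42.11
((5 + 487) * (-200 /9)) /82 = -400 /3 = -133.33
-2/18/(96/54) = -1/16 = -0.06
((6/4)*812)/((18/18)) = 1218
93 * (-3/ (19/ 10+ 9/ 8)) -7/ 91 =-145201/ 1573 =-92.31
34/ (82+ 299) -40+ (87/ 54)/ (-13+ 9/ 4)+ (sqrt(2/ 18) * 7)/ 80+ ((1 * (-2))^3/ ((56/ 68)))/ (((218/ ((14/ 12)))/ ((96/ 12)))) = -40.45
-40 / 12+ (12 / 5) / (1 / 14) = 454 / 15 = 30.27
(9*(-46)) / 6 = -69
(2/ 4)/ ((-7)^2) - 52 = -5095/ 98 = -51.99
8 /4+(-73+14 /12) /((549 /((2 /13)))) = 42391 /21411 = 1.98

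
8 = 8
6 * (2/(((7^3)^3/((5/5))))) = 12/40353607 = 0.00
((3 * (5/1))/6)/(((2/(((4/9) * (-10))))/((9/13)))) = -50/13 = -3.85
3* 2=6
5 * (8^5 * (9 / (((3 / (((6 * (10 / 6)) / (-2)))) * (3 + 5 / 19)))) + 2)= -23346890 / 31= -753125.48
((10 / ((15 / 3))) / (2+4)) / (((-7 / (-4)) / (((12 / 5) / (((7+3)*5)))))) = 8 / 875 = 0.01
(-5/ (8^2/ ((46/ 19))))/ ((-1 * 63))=115/ 38304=0.00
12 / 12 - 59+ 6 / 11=-632 / 11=-57.45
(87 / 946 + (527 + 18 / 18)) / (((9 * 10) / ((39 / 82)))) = 432965 / 155144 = 2.79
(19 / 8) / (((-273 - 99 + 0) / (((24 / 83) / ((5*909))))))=-19 / 46777140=-0.00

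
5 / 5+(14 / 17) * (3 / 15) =99 / 85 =1.16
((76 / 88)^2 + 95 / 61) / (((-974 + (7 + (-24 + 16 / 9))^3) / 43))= -2131627347 / 96880024076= -0.02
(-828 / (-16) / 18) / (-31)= -23 / 248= -0.09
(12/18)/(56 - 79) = -2/69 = -0.03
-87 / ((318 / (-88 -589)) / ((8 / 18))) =39266 / 477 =82.32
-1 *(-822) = 822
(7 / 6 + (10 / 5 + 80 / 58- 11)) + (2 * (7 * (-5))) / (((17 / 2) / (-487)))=11844229 / 2958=4004.13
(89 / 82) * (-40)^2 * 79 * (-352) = -1979929600 / 41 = -48290965.85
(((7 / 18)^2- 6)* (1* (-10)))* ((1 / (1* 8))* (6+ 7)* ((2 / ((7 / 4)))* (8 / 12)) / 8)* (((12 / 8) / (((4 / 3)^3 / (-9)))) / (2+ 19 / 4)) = -7.64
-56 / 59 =-0.95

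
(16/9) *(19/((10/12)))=608/15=40.53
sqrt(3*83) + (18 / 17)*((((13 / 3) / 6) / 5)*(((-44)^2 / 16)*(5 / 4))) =sqrt(249) + 1573 / 68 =38.91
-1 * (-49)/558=49/558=0.09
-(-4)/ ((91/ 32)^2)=4096/ 8281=0.49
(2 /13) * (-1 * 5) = -10 /13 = -0.77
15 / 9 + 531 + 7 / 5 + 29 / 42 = 37433 / 70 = 534.76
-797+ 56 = -741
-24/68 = -6/17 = -0.35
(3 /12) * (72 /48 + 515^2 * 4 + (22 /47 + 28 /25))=2493122257 /9400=265225.77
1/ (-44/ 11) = -1/ 4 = -0.25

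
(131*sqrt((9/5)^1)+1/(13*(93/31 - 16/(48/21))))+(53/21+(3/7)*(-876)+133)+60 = -196477/1092+393*sqrt(5)/5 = -4.17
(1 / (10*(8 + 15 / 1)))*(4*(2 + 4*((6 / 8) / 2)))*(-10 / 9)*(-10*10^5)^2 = -14000000000000 / 207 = -67632850241.55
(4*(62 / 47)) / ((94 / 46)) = 5704 / 2209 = 2.58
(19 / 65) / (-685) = -19 / 44525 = -0.00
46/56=23/28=0.82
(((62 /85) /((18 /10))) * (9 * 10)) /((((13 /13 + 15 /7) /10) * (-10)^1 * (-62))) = 35 /187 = 0.19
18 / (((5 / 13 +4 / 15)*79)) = 3510 / 10033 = 0.35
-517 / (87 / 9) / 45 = -517 / 435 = -1.19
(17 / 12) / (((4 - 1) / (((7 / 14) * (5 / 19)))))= 85 / 1368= 0.06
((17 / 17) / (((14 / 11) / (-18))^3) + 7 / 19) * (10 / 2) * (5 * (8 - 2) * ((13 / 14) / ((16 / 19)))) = -1123278000 / 2401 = -467837.57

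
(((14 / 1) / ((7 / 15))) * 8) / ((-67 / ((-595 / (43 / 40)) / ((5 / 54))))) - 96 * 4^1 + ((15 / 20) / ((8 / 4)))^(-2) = 545434048 / 25929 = 21035.68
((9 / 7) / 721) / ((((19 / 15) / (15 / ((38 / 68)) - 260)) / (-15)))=4.92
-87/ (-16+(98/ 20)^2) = -2900/ 267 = -10.86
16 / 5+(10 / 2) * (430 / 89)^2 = 4749236 / 39605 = 119.92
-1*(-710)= 710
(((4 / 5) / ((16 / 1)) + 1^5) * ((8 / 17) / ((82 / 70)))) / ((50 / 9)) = 1323 / 17425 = 0.08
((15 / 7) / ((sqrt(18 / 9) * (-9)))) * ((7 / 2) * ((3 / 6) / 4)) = -0.07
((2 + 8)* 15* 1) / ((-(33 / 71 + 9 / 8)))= -28400 / 301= -94.35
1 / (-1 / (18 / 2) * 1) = -9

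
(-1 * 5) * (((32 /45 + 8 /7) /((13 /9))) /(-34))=292 /1547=0.19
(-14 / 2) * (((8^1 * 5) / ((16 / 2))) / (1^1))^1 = -35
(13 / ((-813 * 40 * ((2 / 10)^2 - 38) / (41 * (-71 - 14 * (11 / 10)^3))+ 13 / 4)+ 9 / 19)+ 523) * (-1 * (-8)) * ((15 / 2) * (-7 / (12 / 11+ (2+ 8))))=-19803.93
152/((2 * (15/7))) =532/15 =35.47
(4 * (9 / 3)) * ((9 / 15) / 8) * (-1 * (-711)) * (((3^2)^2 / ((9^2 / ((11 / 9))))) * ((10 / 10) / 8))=7821 / 80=97.76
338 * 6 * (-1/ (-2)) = 1014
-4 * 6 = -24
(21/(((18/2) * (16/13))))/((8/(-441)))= -13377/128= -104.51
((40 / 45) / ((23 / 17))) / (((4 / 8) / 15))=1360 / 69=19.71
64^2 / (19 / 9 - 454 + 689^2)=18432 / 2134211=0.01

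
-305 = -305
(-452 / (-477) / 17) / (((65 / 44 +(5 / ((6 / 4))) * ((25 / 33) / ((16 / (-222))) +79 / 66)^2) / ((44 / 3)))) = 77006336 / 27379448345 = 0.00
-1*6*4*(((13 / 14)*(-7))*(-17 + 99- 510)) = -66768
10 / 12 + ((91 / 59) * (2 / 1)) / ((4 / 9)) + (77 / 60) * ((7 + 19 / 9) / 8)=1176983 / 127440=9.24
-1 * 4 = -4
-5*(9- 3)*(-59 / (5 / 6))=2124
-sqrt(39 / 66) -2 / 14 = -sqrt(286) / 22 -1 / 7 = -0.91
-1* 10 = -10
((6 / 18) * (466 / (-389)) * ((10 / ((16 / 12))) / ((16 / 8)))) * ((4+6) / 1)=-5825 / 389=-14.97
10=10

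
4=4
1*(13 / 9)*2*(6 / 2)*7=60.67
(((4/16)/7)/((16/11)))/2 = 11/896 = 0.01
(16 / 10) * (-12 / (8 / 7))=-84 / 5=-16.80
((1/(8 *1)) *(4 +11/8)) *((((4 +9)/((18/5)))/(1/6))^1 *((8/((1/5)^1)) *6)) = 13975/4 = 3493.75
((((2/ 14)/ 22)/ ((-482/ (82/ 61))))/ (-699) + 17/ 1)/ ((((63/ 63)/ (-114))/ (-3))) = 1533446229111/ 263750641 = 5814.00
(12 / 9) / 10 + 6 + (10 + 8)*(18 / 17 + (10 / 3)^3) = 58808 / 85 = 691.86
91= 91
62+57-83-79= -43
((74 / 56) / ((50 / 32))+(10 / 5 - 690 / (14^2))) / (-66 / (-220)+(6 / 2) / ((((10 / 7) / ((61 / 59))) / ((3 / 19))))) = -617671 / 588490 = -1.05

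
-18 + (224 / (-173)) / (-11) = -34030 / 1903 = -17.88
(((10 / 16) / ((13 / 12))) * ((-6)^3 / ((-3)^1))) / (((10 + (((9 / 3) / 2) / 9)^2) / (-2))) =-8.28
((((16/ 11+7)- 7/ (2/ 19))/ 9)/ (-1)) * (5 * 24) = 25540/ 33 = 773.94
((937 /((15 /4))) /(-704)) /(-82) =937 /216480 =0.00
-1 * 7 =-7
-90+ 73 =-17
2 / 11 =0.18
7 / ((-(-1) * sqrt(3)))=7 * sqrt(3) / 3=4.04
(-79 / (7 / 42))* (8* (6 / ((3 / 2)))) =-15168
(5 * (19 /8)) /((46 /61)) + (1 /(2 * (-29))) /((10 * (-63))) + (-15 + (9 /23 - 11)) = -9.86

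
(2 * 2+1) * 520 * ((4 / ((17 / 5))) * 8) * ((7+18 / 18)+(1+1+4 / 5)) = 4492800 / 17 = 264282.35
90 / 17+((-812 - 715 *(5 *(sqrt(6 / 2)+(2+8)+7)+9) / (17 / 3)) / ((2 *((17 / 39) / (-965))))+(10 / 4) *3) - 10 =403635375 *sqrt(3) / 578+8107860205 / 578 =15236984.74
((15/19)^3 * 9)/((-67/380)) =-607500/24187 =-25.12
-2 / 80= -1 / 40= -0.02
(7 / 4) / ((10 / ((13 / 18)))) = 91 / 720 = 0.13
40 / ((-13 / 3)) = -120 / 13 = -9.23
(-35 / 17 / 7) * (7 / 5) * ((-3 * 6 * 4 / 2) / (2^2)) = 63 / 17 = 3.71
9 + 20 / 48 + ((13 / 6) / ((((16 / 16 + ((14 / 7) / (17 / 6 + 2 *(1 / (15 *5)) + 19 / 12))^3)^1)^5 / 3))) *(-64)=-27624976099664407014116941340744165905083379461631 / 106463010724878584052254746027200630032350808268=-259.48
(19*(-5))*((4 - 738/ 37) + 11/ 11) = 52535/ 37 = 1419.86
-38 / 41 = -0.93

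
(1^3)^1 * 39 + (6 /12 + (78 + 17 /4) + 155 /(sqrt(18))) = 155 * sqrt(2) /6 + 487 /4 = 158.28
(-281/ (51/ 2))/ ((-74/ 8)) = 2248/ 1887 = 1.19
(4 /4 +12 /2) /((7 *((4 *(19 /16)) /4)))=16 /19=0.84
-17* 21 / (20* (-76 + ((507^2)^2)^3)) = -357 / 5769331684170516793556988204902500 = -0.00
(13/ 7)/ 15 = 13/ 105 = 0.12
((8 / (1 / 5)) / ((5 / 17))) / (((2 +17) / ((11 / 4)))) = 374 / 19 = 19.68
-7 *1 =-7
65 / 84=0.77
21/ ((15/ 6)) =42/ 5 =8.40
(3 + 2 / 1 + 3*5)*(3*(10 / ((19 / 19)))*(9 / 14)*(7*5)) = 13500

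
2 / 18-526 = -4733 / 9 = -525.89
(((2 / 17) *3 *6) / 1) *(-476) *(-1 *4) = 4032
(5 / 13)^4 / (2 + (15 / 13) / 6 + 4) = 0.00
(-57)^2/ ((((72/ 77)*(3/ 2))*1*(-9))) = -27797/ 108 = -257.38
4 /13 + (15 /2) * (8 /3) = 264 /13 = 20.31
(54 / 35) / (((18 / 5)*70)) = 3 / 490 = 0.01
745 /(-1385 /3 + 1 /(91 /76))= -203385 /125807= -1.62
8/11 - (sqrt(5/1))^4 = -267/11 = -24.27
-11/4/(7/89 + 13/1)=-979/4656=-0.21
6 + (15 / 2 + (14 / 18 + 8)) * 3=329 / 6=54.83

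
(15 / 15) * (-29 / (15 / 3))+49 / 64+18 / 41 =-60291 / 13120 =-4.60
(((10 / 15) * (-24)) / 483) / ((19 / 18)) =-96 / 3059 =-0.03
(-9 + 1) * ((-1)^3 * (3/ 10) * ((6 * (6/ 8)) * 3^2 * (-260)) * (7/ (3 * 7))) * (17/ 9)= -15912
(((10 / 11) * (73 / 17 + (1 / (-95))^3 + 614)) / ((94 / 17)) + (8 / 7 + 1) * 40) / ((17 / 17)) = 116274625256 / 620568025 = 187.37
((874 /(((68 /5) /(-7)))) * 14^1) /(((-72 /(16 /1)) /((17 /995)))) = 42826 /1791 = 23.91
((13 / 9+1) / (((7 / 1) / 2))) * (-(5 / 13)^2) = -0.10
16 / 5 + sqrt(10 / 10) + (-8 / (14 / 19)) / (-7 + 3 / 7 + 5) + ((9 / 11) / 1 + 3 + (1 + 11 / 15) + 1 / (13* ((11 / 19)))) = 36022 / 2145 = 16.79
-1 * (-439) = 439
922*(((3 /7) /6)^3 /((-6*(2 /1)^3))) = -461 /65856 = -0.01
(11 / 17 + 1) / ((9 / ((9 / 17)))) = 28 / 289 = 0.10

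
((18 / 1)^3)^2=34012224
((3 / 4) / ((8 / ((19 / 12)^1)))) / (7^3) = 19 / 43904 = 0.00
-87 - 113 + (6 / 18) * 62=-179.33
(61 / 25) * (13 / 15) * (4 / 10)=1586 / 1875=0.85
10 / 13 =0.77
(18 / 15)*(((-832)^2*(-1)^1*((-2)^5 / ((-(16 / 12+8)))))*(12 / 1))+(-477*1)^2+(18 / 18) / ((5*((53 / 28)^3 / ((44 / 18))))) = -1592060265646793 / 46896255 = -33948558.70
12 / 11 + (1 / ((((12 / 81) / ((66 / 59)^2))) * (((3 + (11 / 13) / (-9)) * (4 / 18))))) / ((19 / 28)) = 2518948203 / 123679930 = 20.37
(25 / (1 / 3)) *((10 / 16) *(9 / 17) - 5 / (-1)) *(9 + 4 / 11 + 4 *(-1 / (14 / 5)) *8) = -8645625 / 10472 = -825.59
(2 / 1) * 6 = 12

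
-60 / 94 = -30 / 47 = -0.64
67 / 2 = 33.50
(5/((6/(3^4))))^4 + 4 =332150689/16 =20759418.06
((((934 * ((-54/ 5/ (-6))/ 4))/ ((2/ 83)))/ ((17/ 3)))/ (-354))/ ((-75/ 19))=2209377/ 1003000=2.20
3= 3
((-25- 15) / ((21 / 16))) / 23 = -640 / 483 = -1.33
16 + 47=63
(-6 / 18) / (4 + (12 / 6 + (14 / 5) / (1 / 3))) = -5 / 216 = -0.02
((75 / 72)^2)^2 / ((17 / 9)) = 390625 / 626688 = 0.62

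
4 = 4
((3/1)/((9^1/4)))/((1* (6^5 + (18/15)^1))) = 10/58329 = 0.00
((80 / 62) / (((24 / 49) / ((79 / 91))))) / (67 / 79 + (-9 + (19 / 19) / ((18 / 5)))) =-1310610 / 4512391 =-0.29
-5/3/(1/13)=-65/3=-21.67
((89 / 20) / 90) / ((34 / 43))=3827 / 61200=0.06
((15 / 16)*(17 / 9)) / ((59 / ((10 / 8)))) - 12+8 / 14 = -903265 / 79296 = -11.39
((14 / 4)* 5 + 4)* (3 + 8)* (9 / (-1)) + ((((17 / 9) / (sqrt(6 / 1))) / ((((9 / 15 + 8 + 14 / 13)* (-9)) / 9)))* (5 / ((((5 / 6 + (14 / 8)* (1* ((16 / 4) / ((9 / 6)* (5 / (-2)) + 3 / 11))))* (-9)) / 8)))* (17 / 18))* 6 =-4257 / 2-751400* sqrt(6) / 1081917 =-2130.20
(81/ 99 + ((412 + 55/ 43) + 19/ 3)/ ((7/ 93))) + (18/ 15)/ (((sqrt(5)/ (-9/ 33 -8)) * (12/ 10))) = 18461039/ 3311 -91 * sqrt(5)/ 55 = 5571.97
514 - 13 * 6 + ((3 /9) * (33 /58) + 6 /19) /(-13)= 6245579 /14326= 435.96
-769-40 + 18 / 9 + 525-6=-288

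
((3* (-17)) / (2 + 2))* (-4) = 51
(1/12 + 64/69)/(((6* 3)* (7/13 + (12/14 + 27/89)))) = 251069/7595520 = 0.03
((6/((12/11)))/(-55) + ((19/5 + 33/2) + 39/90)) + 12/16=1283/60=21.38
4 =4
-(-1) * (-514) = -514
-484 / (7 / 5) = -2420 / 7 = -345.71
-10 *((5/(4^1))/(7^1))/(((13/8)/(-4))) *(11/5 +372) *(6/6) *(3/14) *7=224520/91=2467.25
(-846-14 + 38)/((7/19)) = -15618/7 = -2231.14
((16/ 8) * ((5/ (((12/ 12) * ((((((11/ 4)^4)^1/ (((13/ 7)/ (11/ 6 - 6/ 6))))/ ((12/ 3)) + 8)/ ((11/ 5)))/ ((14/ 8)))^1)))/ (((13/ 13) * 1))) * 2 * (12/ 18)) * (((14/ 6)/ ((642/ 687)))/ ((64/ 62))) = 3183532352/ 369602931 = 8.61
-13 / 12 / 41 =-13 / 492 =-0.03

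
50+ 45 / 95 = 959 / 19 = 50.47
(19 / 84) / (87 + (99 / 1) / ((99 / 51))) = 19 / 11592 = 0.00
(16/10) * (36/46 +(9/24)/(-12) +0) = 1.20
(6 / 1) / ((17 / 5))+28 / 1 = 506 / 17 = 29.76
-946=-946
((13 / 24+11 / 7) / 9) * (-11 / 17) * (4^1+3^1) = -3905 / 3672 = -1.06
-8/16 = -1/2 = -0.50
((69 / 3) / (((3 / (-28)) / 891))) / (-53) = 191268 / 53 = 3608.83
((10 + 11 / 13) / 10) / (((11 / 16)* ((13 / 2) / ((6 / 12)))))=1128 / 9295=0.12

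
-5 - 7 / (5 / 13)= -116 / 5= -23.20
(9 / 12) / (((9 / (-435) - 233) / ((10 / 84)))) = -725 / 1892128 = -0.00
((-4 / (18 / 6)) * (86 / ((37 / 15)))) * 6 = -278.92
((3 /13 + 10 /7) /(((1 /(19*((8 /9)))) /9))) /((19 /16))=19328 /91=212.40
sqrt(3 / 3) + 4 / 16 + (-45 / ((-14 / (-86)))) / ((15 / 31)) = -15961 / 28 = -570.04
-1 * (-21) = 21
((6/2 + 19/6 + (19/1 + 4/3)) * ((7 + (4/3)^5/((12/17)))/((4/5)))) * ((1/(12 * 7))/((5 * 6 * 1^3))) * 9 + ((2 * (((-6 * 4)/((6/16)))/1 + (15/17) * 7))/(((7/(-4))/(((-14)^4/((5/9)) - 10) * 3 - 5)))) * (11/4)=1046372568878167/27760320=37693101.84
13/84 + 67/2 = 2827/84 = 33.65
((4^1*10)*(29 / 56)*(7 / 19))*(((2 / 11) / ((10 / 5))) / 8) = 145 / 1672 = 0.09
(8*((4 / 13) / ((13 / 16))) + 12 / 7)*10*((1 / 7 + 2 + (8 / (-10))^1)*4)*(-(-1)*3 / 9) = 2110112 / 24843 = 84.94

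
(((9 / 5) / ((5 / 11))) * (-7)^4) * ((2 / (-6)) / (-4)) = 79233 / 100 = 792.33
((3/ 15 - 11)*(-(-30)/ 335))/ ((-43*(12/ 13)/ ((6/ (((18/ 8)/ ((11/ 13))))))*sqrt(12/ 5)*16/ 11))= 363*sqrt(15)/ 57620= 0.02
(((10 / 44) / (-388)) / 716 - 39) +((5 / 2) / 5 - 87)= -125.50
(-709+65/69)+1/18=-293113/414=-708.00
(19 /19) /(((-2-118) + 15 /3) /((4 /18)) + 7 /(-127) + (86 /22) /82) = -57277 /29641274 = -0.00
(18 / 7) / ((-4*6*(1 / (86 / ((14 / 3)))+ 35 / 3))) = -43 / 4704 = -0.01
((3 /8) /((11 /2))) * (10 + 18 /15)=0.76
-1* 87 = -87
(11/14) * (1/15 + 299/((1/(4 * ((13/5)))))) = 102619/42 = 2443.31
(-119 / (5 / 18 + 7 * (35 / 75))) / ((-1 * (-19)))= -10710 / 6061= -1.77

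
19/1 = 19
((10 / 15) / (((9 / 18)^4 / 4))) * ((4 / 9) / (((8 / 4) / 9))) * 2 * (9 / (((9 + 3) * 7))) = 128 / 7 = 18.29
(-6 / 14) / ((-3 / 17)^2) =-289 / 21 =-13.76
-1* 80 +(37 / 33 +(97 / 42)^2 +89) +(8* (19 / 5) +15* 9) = 17546563 / 97020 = 180.86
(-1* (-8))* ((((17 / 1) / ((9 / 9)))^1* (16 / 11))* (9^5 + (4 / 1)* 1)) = 128499328 / 11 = 11681757.09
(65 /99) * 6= 130 /33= 3.94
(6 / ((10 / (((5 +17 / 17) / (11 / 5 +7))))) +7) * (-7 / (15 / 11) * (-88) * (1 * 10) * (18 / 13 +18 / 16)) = 25054260 / 299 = 83793.51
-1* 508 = -508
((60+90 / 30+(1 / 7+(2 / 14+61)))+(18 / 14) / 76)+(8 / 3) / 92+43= 877487 / 5244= 167.33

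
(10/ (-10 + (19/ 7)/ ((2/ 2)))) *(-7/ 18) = 245/ 459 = 0.53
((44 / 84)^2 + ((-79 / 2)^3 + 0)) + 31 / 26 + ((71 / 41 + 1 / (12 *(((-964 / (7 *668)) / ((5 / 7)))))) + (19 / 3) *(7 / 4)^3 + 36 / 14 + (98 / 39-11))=-223324331412253 / 3625457472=-61598.94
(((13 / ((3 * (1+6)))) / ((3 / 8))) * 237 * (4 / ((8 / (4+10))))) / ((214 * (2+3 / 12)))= 16432 / 2889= 5.69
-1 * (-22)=22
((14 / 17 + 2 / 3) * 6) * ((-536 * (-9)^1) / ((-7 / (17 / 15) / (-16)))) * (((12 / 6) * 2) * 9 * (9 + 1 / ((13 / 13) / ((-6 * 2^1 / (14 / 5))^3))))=-280429705.07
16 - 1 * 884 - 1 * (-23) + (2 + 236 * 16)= 2933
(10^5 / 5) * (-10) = -200000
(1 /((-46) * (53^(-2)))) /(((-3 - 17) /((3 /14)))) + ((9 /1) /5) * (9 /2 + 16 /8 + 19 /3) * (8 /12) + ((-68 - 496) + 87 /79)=-556425179 /1017520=-546.84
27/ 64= 0.42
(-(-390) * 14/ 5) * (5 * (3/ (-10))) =-1638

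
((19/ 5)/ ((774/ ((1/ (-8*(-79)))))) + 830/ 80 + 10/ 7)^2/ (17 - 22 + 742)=40839423536801569/ 216032780065132800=0.19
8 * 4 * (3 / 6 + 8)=272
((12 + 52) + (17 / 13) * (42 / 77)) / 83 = 9254 / 11869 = 0.78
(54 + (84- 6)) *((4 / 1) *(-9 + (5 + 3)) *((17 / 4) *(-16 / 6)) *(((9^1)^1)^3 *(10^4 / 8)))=5452920000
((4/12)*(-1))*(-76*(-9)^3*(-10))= 184680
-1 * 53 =-53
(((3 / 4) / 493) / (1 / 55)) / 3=0.03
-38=-38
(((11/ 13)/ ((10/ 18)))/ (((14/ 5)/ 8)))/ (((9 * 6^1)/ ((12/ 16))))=0.06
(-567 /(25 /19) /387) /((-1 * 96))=399 /34400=0.01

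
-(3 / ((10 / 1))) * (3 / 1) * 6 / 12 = -9 / 20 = -0.45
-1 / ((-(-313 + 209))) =-1 / 104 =-0.01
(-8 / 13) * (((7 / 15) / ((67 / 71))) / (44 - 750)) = 1988 / 4611945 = 0.00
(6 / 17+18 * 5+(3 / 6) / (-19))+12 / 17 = 58807 / 646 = 91.03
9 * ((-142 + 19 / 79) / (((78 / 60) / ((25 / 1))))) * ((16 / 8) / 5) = -10079100 / 1027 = -9814.12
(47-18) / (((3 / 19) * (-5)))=-551 / 15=-36.73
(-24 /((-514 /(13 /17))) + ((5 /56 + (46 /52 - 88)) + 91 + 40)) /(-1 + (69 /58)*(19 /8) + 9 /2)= 1623749034 /233378873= 6.96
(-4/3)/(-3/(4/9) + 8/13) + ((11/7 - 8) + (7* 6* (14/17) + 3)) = 3573308/113883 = 31.38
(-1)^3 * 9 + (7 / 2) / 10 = -173 / 20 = -8.65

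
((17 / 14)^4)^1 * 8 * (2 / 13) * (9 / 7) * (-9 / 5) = -6765201 / 1092455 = -6.19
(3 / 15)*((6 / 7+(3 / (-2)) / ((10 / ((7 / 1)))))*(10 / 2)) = -27 / 140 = -0.19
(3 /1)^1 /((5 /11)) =33 /5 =6.60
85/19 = 4.47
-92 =-92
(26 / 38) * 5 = 65 / 19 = 3.42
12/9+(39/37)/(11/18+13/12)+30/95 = 292186/128649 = 2.27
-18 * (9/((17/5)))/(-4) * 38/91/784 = 7695/1212848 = 0.01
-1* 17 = -17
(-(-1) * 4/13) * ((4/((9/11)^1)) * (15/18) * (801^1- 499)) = 132880/351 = 378.58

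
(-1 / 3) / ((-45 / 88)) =88 / 135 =0.65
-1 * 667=-667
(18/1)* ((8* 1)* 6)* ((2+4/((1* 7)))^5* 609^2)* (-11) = -135927540384768/343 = -396290205203.41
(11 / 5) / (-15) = -11 / 75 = -0.15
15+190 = 205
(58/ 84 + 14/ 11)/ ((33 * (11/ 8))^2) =29024/ 30438639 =0.00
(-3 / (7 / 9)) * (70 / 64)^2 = -4725 / 1024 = -4.61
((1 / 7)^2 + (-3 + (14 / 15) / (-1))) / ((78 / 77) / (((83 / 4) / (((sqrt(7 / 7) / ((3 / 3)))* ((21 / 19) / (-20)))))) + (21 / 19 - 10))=49889972 / 113442693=0.44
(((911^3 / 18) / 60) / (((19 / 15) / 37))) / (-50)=-27974147147 / 68400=-408978.76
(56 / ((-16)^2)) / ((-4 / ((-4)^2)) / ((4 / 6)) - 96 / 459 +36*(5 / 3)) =1071 / 290900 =0.00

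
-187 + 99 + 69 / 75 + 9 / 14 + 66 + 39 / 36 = -40643 / 2100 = -19.35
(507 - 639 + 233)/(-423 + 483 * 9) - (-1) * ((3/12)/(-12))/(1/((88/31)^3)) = -0.45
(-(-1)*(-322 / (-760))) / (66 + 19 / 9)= 0.01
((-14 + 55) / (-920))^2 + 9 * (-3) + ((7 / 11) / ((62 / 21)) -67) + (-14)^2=29502268421 / 288622400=102.22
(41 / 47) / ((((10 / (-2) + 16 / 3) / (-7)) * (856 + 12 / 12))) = -0.02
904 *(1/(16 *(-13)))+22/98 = -5251/1274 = -4.12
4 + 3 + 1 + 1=9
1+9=10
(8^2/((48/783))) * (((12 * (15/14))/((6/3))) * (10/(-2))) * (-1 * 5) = 1174500/7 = 167785.71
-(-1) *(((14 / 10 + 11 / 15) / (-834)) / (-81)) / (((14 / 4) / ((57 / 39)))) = 0.00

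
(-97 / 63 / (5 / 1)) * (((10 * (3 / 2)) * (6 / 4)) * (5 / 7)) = -485 / 98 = -4.95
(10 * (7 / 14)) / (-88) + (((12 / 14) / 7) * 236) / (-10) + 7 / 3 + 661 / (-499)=-1.94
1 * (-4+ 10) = 6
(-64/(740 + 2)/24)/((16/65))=-65/4452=-0.01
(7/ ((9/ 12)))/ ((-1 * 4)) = -7/ 3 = -2.33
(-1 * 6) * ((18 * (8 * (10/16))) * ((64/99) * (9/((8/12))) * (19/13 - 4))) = 11963.08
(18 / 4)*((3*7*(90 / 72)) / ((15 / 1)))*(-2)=-63 / 4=-15.75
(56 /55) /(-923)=-56 /50765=-0.00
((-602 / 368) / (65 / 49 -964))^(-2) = 40742615104 / 117649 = 346306.51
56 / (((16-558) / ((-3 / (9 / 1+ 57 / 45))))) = 0.03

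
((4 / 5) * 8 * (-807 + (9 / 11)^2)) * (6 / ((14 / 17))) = -22746816 / 605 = -37598.04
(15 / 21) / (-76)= -5 / 532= -0.01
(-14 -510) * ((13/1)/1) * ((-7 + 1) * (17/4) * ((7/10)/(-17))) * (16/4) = -143052/5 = -28610.40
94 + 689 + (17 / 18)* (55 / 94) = 1325771 / 1692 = 783.55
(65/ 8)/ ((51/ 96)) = 15.29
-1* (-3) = 3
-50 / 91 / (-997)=50 / 90727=0.00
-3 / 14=-0.21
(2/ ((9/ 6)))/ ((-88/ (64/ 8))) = -4/ 33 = -0.12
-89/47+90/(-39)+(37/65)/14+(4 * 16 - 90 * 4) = -12837871/42770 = -300.16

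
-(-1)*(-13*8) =-104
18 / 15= 6 / 5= 1.20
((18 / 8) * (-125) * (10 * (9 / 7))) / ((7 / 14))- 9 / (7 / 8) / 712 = -643662 / 89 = -7232.16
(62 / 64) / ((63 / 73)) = 2263 / 2016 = 1.12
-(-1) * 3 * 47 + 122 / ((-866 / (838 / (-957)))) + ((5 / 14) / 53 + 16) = 48312901675 / 307470702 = 157.13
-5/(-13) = 5/13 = 0.38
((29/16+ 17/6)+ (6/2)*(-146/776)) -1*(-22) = 121435/4656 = 26.08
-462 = -462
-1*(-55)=55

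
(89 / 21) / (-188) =-0.02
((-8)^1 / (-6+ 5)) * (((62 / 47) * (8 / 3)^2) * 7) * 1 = 525.31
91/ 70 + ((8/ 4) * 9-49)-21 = -507/ 10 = -50.70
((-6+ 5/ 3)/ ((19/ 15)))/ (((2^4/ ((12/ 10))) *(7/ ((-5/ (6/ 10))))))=325/ 1064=0.31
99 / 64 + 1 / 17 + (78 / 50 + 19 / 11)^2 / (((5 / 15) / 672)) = 1792620229003 / 82280000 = 21786.83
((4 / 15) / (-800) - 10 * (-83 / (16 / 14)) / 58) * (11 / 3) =5991403 / 130500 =45.91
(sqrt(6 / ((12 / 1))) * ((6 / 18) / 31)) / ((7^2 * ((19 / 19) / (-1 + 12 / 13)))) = -sqrt(2) / 118482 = -0.00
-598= -598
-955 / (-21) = 955 / 21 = 45.48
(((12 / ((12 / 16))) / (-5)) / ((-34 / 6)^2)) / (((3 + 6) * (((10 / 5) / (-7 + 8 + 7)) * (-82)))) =32 / 59245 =0.00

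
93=93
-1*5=-5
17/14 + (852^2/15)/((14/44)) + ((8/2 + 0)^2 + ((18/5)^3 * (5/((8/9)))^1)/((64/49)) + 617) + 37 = 1713222743/11200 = 152966.32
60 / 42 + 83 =591 / 7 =84.43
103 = 103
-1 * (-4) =4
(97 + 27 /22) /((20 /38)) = 41059 /220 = 186.63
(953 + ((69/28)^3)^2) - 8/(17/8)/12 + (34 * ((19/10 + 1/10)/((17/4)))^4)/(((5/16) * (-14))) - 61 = 39605865050624599/35512905953280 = 1115.25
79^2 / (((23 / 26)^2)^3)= 1927943358016 / 148035889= 13023.49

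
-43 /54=-0.80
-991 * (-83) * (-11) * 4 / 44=-82253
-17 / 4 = -4.25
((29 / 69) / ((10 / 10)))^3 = 24389 / 328509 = 0.07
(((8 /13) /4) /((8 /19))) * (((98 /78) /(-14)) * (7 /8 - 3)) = 2261 /32448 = 0.07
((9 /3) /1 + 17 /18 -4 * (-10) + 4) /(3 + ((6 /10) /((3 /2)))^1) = 4315 /306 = 14.10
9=9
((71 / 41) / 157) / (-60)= -0.00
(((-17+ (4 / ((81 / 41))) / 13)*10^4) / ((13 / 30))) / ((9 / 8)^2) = -113516800000 / 369603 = -307131.71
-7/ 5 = -1.40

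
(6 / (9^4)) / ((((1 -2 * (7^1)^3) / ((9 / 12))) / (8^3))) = -256 / 499365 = -0.00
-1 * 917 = -917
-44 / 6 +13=17 / 3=5.67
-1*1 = -1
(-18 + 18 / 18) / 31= -17 / 31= -0.55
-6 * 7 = -42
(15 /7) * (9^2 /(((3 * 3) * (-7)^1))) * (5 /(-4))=675 /196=3.44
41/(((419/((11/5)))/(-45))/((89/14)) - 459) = -361251/4050115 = -0.09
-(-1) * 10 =10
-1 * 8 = -8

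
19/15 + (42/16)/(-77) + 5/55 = 1747/1320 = 1.32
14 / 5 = 2.80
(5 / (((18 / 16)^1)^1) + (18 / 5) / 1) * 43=15566 / 45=345.91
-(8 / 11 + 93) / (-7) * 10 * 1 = 10310 / 77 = 133.90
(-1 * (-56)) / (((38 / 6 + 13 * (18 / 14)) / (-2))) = -588 / 121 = -4.86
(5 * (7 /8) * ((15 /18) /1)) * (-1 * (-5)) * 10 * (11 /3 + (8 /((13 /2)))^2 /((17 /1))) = 684.65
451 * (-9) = -4059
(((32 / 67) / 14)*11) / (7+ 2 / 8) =704 / 13601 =0.05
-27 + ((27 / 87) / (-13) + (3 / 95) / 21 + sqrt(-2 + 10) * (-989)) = -1978 * sqrt(2) - 6774643 / 250705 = -2824.34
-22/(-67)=22/67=0.33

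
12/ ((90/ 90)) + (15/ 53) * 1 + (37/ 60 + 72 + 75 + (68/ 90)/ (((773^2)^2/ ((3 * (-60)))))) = 181548516842505041/ 1135390080574380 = 159.90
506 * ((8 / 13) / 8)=506 / 13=38.92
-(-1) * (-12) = -12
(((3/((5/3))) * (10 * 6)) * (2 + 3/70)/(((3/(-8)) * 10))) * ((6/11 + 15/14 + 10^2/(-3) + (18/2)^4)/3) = -156859508/1225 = -128048.58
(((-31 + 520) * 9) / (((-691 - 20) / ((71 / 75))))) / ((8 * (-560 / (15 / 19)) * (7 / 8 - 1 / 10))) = 34719 / 26057360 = 0.00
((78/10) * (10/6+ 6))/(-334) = -299/1670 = -0.18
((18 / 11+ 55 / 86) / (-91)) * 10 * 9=-96885 / 43043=-2.25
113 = 113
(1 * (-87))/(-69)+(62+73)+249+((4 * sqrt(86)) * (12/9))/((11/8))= 128 * sqrt(86)/33+8861/23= 421.23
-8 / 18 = -4 / 9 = -0.44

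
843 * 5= 4215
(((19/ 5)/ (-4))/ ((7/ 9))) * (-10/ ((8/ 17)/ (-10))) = -14535/ 56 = -259.55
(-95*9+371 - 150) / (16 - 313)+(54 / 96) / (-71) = 717551 / 337392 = 2.13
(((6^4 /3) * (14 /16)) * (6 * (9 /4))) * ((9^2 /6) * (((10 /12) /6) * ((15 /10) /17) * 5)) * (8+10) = 10333575 /136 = 75982.17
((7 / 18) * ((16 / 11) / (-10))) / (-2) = 14 / 495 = 0.03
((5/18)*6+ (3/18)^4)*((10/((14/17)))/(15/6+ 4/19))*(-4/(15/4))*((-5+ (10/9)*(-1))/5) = 15356066/1576827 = 9.74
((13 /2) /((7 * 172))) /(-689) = -1 /127624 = -0.00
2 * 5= 10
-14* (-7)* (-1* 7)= -686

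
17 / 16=1.06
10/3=3.33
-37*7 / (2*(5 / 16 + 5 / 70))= -14504 / 43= -337.30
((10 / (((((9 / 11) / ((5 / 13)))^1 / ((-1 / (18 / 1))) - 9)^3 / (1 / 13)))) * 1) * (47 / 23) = -78196250 / 5261290052499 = -0.00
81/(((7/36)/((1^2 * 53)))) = 154548/7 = 22078.29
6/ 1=6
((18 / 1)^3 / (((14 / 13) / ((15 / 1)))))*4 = 324925.71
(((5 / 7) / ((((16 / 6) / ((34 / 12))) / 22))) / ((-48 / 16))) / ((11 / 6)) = -85 / 28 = -3.04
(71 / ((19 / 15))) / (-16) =-1065 / 304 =-3.50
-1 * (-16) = 16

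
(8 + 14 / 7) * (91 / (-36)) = -455 / 18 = -25.28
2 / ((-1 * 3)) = -2 / 3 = -0.67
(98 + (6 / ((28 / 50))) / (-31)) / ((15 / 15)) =21191 / 217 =97.65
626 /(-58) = -313 /29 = -10.79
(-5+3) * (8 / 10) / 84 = -0.02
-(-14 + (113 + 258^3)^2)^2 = -86985707864101179619072453321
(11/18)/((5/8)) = 44/45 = 0.98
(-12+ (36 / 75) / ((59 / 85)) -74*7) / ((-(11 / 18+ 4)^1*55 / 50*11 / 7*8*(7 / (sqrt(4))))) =1405314 / 592537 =2.37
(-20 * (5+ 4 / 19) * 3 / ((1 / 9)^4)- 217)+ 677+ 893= -38946633 / 19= -2049822.79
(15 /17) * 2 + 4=98 /17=5.76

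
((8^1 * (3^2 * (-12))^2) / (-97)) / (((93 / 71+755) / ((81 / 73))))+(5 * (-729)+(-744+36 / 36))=-834505089028 / 190117769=-4389.41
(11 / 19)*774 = 8514 / 19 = 448.11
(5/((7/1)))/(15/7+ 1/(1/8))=0.07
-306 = -306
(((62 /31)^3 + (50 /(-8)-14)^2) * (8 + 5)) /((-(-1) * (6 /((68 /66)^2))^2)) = 7262735597 /42693156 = 170.11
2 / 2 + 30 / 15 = 3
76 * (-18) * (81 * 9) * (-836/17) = 833719392/17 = 49042317.18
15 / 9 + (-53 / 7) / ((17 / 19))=-2426 / 357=-6.80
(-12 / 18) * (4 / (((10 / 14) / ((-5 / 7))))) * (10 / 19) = 80 / 57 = 1.40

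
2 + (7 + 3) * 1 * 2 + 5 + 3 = 30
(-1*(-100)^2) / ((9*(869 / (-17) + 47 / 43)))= 913750 / 41139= 22.21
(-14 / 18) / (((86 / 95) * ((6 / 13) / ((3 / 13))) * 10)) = -133 / 3096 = -0.04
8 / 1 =8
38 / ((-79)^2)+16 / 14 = 50194 / 43687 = 1.15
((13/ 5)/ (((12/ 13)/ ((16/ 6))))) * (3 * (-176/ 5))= -59488/ 75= -793.17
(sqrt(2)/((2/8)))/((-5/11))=-44 * sqrt(2)/5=-12.45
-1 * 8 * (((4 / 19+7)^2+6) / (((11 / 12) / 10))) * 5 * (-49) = 4923912000 / 3971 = 1239967.77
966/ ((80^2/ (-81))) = -39123/ 3200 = -12.23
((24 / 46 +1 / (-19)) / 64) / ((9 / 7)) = 1435 / 251712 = 0.01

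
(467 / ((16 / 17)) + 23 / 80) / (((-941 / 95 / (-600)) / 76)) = 2150729700 / 941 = 2285578.85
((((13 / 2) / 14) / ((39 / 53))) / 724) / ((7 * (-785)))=-53 / 334183920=-0.00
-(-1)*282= 282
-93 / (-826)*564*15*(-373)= -146734470 / 413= -355289.27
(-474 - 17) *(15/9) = -818.33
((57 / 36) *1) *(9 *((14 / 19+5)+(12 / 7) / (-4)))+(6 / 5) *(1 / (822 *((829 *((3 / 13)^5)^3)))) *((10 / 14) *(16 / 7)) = 1650029160149156867 / 159705544641678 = 10331.70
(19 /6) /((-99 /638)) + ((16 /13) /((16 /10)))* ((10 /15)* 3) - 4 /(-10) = -32413 /1755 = -18.47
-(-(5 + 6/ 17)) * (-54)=-289.06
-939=-939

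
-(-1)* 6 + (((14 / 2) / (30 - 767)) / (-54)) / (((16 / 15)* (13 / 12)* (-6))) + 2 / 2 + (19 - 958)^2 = 1216488379357 / 1379664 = 881728.00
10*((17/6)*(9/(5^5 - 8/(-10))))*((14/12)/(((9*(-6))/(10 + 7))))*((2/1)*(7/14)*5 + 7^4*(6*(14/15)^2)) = -1904790041/5063796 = -376.16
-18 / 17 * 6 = -108 / 17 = -6.35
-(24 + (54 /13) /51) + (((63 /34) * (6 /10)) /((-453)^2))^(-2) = 3320457342679898 /97461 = 34069600585.67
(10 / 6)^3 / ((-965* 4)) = -25 / 20844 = -0.00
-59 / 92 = -0.64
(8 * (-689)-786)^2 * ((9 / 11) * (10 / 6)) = 594972060 / 11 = 54088369.09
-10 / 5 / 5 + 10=48 / 5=9.60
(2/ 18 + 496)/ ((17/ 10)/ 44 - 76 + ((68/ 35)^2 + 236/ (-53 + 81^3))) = -528453289000/ 76892146749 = -6.87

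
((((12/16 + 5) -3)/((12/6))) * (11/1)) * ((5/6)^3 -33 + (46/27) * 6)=-580195/1728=-335.76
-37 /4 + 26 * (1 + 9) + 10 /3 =3049 /12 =254.08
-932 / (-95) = 932 / 95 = 9.81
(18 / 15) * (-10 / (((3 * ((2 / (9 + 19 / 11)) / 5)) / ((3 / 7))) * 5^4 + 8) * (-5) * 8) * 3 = 84960 / 10097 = 8.41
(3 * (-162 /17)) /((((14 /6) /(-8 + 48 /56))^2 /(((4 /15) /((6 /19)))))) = -9234000 /40817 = -226.23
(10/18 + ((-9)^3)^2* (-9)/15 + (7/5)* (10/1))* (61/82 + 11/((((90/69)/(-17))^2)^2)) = -37811472770735446493/373612500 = -101205052750.47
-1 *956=-956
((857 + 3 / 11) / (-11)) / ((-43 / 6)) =56580 / 5203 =10.87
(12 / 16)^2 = 9 / 16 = 0.56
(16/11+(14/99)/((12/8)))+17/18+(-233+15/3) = -133951/594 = -225.51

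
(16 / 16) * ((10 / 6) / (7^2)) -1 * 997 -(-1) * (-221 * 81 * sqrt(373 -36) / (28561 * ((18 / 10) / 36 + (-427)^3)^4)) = -146554 / 147 -220320000 * sqrt(337) / 12914706438407001520671190325968130981317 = -996.97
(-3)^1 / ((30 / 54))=-27 / 5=-5.40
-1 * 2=-2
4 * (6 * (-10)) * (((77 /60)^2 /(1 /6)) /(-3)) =11858 /15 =790.53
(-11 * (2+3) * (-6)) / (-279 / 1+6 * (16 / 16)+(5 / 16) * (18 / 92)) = -1.21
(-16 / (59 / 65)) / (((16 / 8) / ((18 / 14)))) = -4680 / 413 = -11.33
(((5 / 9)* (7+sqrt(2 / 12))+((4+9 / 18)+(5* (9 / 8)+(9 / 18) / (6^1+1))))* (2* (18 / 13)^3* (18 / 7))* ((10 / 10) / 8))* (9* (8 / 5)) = 34992* sqrt(6) / 15379+186306156 / 538265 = 351.70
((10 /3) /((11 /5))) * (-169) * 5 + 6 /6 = -42217 /33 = -1279.30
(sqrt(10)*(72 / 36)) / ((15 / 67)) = 134*sqrt(10) / 15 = 28.25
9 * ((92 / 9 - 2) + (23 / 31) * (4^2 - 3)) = 4985 / 31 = 160.81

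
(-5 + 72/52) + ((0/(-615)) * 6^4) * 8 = -47/13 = -3.62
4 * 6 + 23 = 47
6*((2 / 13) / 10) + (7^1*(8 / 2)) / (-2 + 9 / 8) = -2074 / 65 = -31.91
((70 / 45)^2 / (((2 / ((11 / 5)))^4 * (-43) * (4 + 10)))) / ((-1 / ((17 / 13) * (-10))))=-1742279 / 22639500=-0.08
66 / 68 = 33 / 34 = 0.97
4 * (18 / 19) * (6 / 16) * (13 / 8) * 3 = 1053 / 152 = 6.93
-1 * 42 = -42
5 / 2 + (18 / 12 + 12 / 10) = 26 / 5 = 5.20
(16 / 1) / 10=1.60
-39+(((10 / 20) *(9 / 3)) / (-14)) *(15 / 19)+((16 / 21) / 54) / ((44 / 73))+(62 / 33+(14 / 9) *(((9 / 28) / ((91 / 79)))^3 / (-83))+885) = 1407608423758928057 / 1660273486968096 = 847.82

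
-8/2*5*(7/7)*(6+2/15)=-368/3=-122.67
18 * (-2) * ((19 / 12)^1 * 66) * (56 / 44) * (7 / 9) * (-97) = 361228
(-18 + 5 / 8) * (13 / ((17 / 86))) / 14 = -77701 / 952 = -81.62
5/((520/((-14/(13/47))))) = -0.49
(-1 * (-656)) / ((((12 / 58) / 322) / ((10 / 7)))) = 4375520 / 3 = 1458506.67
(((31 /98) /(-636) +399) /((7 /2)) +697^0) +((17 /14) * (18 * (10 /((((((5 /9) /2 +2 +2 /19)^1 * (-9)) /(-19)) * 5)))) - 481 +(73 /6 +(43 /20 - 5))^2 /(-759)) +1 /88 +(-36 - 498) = -6974212846176467 /8096584834800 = -861.38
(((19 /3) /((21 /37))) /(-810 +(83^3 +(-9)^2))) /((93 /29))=551 /90427806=0.00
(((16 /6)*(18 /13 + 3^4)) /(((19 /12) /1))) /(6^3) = 476 /741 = 0.64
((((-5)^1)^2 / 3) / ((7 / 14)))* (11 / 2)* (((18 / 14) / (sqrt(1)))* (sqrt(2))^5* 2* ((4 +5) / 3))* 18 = 356400* sqrt(2) / 7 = 72003.67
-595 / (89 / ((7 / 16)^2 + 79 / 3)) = -12120745 / 68352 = -177.33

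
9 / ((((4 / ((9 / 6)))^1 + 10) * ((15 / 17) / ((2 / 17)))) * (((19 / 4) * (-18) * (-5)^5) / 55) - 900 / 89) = 1958 / 100400925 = 0.00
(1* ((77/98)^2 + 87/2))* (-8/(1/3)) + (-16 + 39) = -50755/49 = -1035.82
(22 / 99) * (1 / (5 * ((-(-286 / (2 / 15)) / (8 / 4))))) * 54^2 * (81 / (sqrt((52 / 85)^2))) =148716 / 9295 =16.00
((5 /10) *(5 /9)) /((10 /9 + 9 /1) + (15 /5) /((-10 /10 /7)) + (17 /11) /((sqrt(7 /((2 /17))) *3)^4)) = -412335 /16163524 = -0.03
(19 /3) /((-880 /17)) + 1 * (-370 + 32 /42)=-6825781 /18480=-369.36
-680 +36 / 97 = -65924 / 97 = -679.63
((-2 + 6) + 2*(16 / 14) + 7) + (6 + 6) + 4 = 205 / 7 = 29.29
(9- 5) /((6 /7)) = 14 /3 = 4.67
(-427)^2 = 182329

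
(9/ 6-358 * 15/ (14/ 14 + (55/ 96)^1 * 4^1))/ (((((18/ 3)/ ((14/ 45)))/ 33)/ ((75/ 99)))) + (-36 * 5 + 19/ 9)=-3257393/ 1422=-2290.71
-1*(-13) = 13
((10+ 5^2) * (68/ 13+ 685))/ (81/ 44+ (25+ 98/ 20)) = 69092100/ 90779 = 761.10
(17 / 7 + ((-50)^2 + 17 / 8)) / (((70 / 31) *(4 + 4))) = 869581 / 6272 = 138.64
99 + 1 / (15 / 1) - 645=-8189 / 15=-545.93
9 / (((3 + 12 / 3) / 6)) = 7.71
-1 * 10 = -10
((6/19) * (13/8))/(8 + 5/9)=351/5852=0.06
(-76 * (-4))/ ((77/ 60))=18240/ 77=236.88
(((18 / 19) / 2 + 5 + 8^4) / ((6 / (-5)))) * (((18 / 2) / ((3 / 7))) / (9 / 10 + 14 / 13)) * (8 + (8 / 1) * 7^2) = -70914480000 / 4883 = -14522727.83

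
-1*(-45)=45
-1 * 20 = -20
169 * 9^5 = 9979281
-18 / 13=-1.38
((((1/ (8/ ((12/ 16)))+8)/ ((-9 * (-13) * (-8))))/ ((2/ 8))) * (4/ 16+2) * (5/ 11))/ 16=-1295/ 585728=-0.00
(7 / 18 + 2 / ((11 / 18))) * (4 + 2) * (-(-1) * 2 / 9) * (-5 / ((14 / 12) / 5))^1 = -72500 / 693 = -104.62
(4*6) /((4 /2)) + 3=15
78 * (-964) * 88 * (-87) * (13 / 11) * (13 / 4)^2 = 7186061844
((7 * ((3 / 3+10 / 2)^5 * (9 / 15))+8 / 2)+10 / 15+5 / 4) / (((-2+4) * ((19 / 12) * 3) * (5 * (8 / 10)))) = 103153 / 120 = 859.61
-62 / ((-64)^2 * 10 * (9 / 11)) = -341 / 184320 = -0.00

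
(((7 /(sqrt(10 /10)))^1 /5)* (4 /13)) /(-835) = -28 /54275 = -0.00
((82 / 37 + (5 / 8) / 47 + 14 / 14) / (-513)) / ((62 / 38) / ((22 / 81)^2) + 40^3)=-5436409 / 55286912499246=-0.00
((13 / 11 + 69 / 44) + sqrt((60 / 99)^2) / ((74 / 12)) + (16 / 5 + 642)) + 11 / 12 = 3961931 / 6105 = 648.96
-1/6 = -0.17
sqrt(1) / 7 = 1 / 7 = 0.14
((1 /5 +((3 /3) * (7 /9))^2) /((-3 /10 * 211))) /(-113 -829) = 326 /24149583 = 0.00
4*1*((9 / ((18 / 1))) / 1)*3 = 6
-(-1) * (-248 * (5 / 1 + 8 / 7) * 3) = -31992 / 7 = -4570.29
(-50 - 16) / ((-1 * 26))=33 / 13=2.54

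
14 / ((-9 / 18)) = -28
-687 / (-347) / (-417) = -229 / 48233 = -0.00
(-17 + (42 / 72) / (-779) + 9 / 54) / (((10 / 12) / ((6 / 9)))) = -10491 / 779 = -13.47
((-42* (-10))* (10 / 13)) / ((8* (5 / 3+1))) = 1575 / 104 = 15.14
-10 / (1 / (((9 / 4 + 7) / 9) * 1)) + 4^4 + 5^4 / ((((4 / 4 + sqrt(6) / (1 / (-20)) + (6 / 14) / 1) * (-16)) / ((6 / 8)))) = 246.34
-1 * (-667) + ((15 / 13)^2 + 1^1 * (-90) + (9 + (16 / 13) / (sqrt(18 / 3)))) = 8 * sqrt(6) / 39 + 99259 / 169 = 587.83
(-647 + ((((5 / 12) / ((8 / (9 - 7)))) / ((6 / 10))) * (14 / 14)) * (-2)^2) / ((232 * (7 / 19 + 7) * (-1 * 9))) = 442073 / 10523520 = 0.04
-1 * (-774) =774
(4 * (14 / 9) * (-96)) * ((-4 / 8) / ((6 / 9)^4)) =1512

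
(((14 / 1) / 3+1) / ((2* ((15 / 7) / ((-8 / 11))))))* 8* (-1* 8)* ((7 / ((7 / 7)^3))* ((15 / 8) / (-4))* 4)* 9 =-79968 / 11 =-7269.82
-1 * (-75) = 75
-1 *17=-17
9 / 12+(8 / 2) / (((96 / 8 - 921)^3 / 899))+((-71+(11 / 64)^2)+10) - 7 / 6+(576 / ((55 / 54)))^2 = 319759.71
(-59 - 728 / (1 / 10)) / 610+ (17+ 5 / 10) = 1668 / 305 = 5.47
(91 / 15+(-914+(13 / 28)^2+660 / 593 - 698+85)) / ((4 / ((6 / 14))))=-10597237513 / 65087680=-162.81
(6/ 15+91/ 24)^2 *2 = 253009/ 7200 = 35.14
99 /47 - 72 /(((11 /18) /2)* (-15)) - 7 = 27958 /2585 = 10.82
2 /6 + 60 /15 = 13 /3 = 4.33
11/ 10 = 1.10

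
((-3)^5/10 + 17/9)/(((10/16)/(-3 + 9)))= -215.15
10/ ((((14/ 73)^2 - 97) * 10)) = -5329/ 516717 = -0.01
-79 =-79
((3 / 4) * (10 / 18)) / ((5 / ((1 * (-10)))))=-5 / 6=-0.83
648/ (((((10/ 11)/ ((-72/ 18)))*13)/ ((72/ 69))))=-342144/ 1495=-228.86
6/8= 3/4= 0.75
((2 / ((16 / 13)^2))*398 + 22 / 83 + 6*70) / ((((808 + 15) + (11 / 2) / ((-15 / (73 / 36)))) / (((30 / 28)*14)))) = 10173237525 / 589656568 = 17.25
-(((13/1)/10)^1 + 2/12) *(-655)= 2882/3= 960.67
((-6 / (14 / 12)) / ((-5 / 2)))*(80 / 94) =576 / 329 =1.75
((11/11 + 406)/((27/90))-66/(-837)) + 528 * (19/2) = 1777996/279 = 6372.75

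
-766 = -766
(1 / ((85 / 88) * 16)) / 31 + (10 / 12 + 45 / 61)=758569 / 482205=1.57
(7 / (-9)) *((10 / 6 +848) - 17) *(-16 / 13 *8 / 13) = 2238208 / 4563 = 490.51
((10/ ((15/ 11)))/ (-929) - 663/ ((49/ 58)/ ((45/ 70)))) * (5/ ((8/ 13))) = -31348095155/ 7647528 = -4099.11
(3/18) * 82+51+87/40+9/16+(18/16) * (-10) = 13477/240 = 56.15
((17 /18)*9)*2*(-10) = -170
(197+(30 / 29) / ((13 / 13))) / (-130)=-5743 / 3770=-1.52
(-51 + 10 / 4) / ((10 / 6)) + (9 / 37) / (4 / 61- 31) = -29.11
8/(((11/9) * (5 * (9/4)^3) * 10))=256/22275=0.01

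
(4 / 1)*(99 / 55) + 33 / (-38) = 1203 / 190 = 6.33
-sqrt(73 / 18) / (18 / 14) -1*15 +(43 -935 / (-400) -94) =-5093 / 80 -7*sqrt(146) / 54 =-65.23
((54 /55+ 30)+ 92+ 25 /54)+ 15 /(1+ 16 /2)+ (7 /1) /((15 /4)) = 75425 /594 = 126.98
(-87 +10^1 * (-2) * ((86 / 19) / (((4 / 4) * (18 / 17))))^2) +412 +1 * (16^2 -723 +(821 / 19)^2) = 39757879 / 29241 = 1359.66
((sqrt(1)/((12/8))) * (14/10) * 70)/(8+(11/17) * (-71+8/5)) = -16660/9411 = -1.77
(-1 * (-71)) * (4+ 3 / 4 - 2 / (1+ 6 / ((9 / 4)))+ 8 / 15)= 222017 / 660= 336.39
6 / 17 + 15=261 / 17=15.35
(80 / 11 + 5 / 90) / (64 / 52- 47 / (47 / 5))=-18863 / 9702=-1.94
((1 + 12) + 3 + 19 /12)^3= 9393931 /1728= 5436.30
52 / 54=26 / 27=0.96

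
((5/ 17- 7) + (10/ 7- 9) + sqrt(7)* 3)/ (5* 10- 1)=-1699/ 5831 + 3* sqrt(7)/ 49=-0.13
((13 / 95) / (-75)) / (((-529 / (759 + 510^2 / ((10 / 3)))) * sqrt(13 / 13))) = 341419 / 1256375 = 0.27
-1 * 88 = -88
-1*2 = -2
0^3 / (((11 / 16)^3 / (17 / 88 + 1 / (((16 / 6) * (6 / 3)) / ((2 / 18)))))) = 0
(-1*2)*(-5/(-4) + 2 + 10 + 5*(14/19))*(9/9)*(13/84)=-5577/1064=-5.24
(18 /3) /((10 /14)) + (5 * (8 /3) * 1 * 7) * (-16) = -22274 /15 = -1484.93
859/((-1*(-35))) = 859/35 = 24.54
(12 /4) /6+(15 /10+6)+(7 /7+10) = 19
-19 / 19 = -1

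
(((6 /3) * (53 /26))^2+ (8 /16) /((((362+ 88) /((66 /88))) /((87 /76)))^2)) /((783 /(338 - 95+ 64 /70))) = 3693626564665091 /713366035200000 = 5.18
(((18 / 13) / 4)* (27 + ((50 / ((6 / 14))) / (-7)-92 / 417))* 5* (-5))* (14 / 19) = -2213925 / 34333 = -64.48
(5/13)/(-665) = -1/1729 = -0.00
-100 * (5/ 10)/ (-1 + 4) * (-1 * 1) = 50/ 3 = 16.67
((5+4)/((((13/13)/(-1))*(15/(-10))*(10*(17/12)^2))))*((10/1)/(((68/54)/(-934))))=-10894176/4913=-2217.42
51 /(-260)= -0.20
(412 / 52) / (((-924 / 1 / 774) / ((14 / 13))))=-13287 / 1859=-7.15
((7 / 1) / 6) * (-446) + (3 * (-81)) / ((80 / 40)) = -3851 / 6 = -641.83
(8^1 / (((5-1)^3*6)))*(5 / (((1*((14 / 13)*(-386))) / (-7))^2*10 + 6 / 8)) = 845 / 286078404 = 0.00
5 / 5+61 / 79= 140 / 79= 1.77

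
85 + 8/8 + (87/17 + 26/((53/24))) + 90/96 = 1496795/14416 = 103.83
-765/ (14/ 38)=-14535/ 7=-2076.43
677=677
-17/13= -1.31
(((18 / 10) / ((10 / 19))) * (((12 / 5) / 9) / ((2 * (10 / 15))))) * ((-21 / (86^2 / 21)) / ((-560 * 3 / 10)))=3591 / 14792000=0.00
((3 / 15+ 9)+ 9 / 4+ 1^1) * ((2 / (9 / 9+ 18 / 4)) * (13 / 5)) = 3237 / 275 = 11.77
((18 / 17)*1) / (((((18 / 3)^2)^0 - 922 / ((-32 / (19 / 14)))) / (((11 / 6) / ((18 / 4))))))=4928 / 458133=0.01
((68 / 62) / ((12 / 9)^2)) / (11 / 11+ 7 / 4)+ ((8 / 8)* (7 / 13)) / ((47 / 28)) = 227155 / 416702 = 0.55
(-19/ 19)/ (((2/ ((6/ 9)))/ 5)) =-5/ 3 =-1.67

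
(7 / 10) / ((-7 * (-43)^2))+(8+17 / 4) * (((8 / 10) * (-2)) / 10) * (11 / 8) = -996631 / 369800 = -2.70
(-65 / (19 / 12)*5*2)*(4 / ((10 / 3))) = -9360 / 19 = -492.63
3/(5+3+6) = 3/14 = 0.21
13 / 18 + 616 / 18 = 629 / 18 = 34.94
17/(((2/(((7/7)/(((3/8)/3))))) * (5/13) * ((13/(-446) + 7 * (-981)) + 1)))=-394264/15311245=-0.03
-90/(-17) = 90/17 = 5.29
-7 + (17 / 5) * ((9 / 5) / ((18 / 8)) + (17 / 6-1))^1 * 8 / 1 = 4847 / 75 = 64.63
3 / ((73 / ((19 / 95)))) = 3 / 365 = 0.01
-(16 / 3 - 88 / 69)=-280 / 69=-4.06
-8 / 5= -1.60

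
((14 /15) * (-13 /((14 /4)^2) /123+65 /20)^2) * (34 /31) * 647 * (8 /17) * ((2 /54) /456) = 3950794506503 /14854427107380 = 0.27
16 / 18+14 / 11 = 214 / 99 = 2.16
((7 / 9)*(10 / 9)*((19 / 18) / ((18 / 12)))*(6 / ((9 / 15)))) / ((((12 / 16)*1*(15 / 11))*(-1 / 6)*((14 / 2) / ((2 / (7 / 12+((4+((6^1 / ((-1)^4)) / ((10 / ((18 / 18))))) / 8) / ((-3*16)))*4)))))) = -10700800 / 255879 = -41.82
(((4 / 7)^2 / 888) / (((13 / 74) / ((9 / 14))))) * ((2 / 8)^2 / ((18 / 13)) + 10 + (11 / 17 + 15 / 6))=9227 / 519792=0.02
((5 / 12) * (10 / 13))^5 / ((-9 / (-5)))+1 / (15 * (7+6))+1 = 130833258193 / 129922846560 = 1.01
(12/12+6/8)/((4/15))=105/16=6.56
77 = 77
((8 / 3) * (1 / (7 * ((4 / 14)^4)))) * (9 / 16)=1029 / 32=32.16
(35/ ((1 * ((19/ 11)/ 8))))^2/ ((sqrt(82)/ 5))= 23716000 * sqrt(82)/ 14801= 14509.66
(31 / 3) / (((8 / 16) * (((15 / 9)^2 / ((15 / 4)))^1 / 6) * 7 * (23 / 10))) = 1674 / 161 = 10.40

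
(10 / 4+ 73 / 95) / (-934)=-621 / 177460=-0.00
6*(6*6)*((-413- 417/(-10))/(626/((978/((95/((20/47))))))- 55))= -784363824/859645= -912.43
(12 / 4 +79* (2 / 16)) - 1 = 95 / 8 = 11.88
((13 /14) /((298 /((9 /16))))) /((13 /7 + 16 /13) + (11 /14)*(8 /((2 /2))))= 1521 /8134208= 0.00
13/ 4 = 3.25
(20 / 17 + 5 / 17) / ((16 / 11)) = 1.01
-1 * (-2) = 2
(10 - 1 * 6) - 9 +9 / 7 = -26 / 7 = -3.71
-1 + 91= 90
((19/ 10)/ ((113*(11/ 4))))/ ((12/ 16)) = 152/ 18645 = 0.01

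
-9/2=-4.50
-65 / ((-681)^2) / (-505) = 13 / 46839861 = 0.00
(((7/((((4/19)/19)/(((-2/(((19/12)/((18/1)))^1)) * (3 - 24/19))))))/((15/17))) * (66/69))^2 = 9673244513856/13225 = 731436258.14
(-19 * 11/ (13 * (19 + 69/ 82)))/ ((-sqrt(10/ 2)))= 17138 * sqrt(5)/ 105755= 0.36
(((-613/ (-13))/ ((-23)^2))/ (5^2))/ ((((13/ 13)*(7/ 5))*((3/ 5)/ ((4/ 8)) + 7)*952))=613/ 1878961448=0.00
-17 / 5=-3.40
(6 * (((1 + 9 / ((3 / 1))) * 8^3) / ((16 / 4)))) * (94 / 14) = 20626.29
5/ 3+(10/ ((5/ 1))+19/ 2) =79/ 6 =13.17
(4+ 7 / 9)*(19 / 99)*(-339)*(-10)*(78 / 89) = 24003460 / 8811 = 2724.26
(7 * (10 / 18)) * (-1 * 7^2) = -1715 / 9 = -190.56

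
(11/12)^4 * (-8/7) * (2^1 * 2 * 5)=-73205/4536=-16.14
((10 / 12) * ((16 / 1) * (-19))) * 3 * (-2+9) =-5320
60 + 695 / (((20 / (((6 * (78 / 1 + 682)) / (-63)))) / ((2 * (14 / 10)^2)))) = -146996 / 15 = -9799.73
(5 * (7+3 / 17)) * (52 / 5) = 6344 / 17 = 373.18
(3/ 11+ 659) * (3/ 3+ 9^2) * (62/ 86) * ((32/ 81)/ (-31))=-19029248/ 38313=-496.68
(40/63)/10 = 4/63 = 0.06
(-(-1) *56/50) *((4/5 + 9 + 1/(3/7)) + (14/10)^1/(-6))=1666/125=13.33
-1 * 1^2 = -1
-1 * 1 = -1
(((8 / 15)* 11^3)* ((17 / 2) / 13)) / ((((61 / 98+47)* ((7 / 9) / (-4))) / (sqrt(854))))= -15205344* sqrt(854) / 303355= -1464.79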